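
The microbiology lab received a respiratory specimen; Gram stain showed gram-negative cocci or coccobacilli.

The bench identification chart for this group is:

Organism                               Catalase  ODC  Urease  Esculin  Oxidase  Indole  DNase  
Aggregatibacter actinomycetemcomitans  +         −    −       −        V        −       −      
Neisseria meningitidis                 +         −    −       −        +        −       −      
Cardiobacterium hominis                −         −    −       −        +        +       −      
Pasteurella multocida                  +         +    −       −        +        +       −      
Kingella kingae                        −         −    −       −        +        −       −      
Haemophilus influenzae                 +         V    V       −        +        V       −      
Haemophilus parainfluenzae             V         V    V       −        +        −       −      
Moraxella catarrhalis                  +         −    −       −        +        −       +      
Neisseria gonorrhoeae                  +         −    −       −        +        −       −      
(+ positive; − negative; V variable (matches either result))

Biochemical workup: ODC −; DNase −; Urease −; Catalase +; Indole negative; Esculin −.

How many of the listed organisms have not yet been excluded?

5

Urease −: all 9 remaining candidates are consistent.
Esculin −: all 9 remaining candidates are consistent.
Indole −: excludes Cardiobacterium hominis, Pasteurella multocida — 7 left.
Catalase +: excludes Kingella kingae — 6 left.
ODC −: all 6 remaining candidates are consistent.
DNase −: excludes Moraxella catarrhalis — 5 left.
Still consistent: Aggregatibacter actinomycetemcomitans, Haemophilus influenzae, Haemophilus parainfluenzae, Neisseria gonorrhoeae, Neisseria meningitidis.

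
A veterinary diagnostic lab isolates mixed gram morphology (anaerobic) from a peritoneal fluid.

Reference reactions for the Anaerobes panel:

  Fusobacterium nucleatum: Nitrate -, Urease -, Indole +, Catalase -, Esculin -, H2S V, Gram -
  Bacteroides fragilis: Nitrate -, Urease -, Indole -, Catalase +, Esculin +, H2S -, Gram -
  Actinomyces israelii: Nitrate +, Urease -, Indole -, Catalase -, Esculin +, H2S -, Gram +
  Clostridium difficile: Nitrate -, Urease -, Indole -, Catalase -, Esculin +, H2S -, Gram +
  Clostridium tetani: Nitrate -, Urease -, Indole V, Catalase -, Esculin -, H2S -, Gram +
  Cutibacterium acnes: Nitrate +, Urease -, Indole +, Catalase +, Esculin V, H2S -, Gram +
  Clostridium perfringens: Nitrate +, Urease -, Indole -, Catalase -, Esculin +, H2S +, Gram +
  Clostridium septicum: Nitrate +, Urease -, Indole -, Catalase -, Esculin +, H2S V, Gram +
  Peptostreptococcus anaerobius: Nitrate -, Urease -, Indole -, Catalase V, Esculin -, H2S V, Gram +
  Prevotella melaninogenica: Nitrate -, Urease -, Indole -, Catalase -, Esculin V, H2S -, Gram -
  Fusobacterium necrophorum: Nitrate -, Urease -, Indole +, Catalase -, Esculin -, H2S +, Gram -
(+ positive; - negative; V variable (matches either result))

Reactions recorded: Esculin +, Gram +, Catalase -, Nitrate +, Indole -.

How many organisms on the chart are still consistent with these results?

3

Gram +: excludes Fusobacterium nucleatum, Bacteroides fragilis, Prevotella melaninogenica, Fusobacterium necrophorum — 7 left.
Indole -: excludes Cutibacterium acnes — 6 left.
Catalase -: all 6 remaining candidates are consistent.
Esculin +: excludes Clostridium tetani, Peptostreptococcus anaerobius — 4 left.
Nitrate +: excludes Clostridium difficile — 3 left.
Still consistent: Actinomyces israelii, Clostridium perfringens, Clostridium septicum.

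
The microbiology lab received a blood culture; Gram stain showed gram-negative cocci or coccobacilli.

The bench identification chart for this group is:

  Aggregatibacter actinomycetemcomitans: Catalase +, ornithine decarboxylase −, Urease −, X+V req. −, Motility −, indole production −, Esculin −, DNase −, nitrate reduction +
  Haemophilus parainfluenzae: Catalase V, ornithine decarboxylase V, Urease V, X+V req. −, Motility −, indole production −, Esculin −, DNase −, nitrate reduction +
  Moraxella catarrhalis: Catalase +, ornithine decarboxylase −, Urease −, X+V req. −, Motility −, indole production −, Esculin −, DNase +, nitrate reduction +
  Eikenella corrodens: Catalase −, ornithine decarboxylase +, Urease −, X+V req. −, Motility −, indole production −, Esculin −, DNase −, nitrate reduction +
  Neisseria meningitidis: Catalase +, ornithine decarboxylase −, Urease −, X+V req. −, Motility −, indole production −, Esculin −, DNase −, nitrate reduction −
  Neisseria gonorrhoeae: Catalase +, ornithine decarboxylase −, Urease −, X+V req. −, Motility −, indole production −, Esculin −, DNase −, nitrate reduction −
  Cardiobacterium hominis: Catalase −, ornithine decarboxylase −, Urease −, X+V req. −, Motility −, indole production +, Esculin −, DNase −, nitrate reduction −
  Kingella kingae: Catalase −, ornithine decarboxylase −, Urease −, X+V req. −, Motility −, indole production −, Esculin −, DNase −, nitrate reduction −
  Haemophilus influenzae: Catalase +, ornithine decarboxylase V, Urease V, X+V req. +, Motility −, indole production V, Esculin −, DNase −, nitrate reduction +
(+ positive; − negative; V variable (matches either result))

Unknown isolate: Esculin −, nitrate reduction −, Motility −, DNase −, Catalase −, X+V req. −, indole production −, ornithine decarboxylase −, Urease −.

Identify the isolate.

Catalase −: excludes 5 organisms — 4 left.
Motility −: all 4 remaining candidates are consistent.
nitrate reduction −: excludes Haemophilus parainfluenzae, Eikenella corrodens — 2 left.
indole production −: excludes Cardiobacterium hominis — 1 left.
Esculin −: the one remaining candidate is consistent.
DNase −: the one remaining candidate is consistent.
ornithine decarboxylase −: the one remaining candidate is consistent.
X+V req. −: the one remaining candidate is consistent.
Urease −: the one remaining candidate is consistent.

Kingella kingae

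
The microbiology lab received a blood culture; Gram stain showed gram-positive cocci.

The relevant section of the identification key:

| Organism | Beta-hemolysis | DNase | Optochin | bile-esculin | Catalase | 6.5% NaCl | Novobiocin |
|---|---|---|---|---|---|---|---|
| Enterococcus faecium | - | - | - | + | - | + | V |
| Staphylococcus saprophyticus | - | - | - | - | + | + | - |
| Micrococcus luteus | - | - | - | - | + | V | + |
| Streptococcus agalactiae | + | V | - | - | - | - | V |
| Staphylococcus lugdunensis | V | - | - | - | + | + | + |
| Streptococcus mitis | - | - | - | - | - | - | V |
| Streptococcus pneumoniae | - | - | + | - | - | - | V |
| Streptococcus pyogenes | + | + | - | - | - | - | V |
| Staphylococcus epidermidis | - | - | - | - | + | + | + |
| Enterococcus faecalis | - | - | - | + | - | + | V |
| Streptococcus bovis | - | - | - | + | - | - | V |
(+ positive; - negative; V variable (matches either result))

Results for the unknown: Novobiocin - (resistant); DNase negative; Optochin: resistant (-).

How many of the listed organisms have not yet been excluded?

6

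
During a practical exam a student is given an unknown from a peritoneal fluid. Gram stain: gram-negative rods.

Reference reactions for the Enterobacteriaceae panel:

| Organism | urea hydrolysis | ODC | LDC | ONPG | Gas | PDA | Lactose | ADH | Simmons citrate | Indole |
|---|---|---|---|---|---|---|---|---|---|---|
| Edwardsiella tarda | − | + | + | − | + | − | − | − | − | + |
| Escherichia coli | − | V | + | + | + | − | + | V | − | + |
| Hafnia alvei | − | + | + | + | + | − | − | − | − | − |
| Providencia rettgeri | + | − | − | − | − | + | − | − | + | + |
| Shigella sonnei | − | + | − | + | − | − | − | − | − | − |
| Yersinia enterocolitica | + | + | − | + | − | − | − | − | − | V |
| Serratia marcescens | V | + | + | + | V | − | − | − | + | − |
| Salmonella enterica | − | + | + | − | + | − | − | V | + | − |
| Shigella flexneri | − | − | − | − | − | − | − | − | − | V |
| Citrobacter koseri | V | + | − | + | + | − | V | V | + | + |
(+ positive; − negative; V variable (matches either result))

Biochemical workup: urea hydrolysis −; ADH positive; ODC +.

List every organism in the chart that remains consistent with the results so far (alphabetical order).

Citrobacter koseri, Escherichia coli, Salmonella enterica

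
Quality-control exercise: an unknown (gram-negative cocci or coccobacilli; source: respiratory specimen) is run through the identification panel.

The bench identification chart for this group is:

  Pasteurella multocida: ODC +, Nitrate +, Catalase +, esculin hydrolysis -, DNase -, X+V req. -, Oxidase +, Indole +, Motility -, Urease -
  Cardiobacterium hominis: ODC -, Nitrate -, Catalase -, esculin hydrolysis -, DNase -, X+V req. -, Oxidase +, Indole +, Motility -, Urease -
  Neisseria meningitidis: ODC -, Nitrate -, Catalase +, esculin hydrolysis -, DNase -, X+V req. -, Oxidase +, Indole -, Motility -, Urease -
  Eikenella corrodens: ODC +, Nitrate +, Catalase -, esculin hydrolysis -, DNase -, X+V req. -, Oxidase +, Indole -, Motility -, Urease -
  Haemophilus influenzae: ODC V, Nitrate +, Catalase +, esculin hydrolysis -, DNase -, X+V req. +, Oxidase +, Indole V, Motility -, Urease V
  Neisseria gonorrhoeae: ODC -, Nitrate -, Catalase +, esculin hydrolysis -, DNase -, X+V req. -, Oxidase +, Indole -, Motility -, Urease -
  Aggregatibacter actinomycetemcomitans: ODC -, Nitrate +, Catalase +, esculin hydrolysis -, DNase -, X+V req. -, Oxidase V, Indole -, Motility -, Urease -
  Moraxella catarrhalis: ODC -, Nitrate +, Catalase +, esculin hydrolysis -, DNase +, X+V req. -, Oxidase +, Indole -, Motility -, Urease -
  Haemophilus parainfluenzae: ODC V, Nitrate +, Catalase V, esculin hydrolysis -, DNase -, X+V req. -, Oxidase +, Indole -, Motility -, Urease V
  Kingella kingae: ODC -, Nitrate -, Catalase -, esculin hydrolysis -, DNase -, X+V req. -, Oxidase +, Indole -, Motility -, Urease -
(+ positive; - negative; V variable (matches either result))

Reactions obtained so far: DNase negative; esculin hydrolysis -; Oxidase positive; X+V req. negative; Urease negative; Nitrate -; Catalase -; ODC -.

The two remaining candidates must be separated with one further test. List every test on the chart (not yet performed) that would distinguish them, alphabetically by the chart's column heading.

Urease -: all 10 remaining candidates are consistent.
ODC -: excludes Pasteurella multocida, Eikenella corrodens — 8 left.
DNase -: excludes Moraxella catarrhalis — 7 left.
esculin hydrolysis -: all 7 remaining candidates are consistent.
Oxidase +: all 7 remaining candidates are consistent.
Nitrate -: excludes Haemophilus influenzae, Aggregatibacter actinomycetemcomitans, Haemophilus parainfluenzae — 4 left.
X+V req. -: all 4 remaining candidates are consistent.
Catalase -: excludes Neisseria meningitidis, Neisseria gonorrhoeae — 2 left.
Two candidates remain: Cardiobacterium hominis and Kingella kingae.
  Indole: Cardiobacterium hominis +, Kingella kingae - — discriminates.
  Motility: - vs - — same for both, does not separate.

Indole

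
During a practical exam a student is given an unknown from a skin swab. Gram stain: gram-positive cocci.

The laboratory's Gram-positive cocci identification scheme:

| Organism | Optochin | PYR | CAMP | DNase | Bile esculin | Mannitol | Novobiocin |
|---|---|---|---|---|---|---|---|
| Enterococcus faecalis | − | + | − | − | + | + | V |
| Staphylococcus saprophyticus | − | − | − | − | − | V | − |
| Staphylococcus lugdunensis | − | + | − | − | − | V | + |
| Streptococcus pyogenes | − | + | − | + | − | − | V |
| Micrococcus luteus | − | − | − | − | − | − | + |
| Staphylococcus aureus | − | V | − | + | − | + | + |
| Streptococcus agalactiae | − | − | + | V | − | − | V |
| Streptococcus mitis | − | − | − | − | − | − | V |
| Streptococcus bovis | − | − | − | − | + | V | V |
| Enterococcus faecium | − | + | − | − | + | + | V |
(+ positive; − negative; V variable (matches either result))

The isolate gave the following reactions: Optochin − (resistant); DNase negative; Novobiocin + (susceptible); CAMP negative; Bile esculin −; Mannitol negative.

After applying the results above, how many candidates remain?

CAMP −: excludes Streptococcus agalactiae — 9 left.
Bile esculin −: excludes Enterococcus faecalis, Streptococcus bovis, Enterococcus faecium — 6 left.
Novobiocin +: excludes Staphylococcus saprophyticus — 5 left.
Optochin −: all 5 remaining candidates are consistent.
Mannitol −: excludes Staphylococcus aureus — 4 left.
DNase −: excludes Streptococcus pyogenes — 3 left.
Still consistent: Micrococcus luteus, Staphylococcus lugdunensis, Streptococcus mitis.

3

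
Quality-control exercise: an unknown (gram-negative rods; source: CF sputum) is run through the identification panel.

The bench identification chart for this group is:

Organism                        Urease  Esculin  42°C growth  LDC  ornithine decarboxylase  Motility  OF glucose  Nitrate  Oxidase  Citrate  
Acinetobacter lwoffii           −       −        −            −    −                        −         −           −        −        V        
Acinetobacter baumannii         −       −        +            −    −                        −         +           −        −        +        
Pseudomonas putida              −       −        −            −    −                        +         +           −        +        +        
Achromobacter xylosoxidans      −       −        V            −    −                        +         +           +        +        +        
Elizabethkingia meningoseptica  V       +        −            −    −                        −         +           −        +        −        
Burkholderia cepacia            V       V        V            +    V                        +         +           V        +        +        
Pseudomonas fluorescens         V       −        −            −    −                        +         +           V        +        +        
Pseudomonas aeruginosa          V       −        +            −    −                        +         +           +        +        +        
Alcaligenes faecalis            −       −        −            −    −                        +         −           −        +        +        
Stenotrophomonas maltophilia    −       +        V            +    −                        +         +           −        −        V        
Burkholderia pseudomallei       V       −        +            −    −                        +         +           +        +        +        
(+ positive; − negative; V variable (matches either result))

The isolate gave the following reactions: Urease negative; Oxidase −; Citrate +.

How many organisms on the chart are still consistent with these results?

Urease −: all 11 remaining candidates are consistent.
Oxidase −: excludes 8 organisms — 3 left.
Citrate +: all 3 remaining candidates are consistent.
Still consistent: Acinetobacter baumannii, Acinetobacter lwoffii, Stenotrophomonas maltophilia.

3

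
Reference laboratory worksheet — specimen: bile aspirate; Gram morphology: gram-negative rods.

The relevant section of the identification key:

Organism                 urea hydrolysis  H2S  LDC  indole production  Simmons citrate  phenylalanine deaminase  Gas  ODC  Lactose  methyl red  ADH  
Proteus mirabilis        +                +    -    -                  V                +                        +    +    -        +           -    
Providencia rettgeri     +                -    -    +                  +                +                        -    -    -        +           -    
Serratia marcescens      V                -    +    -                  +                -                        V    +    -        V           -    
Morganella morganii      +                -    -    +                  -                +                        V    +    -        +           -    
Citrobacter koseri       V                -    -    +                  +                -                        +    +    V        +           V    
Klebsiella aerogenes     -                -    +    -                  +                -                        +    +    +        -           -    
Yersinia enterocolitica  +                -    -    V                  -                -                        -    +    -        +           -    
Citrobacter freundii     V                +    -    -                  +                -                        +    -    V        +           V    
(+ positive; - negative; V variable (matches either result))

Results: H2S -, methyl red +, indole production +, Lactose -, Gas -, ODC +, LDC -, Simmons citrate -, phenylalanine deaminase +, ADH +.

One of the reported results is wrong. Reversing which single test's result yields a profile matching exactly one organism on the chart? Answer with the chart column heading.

As reported, no row in the chart matches all 10 reactions.
Reversing LDC → still no organism matches.
Reversing phenylalanine deaminase → still no organism matches.
Reversing ADH (to -) → unique match: Morganella morganii.
Reversing Gas → still no organism matches.
Reversing ODC → still no organism matches.
Reversing indole production → still no organism matches.
Reversing Lactose → still no organism matches.
Reversing Simmons citrate → still no organism matches.
Reversing methyl red → still no organism matches.
Reversing H2S → still no organism matches.

ADH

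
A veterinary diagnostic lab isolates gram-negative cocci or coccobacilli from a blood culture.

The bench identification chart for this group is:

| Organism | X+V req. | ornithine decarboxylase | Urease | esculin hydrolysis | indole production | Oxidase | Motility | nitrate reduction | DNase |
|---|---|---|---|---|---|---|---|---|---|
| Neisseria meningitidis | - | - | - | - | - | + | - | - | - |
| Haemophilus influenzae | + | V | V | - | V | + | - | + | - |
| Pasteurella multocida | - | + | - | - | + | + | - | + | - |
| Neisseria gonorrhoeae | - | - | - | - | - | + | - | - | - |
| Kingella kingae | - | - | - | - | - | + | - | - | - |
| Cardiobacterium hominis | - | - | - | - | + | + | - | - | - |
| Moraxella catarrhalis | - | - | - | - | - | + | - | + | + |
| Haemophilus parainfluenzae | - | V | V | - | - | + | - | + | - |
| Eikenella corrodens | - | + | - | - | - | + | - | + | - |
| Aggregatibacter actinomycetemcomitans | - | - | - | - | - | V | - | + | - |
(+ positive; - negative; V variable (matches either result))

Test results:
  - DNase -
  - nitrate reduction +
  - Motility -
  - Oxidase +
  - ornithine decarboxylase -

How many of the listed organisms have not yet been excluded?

3

Oxidase +: all 10 remaining candidates are consistent.
DNase -: excludes Moraxella catarrhalis — 9 left.
nitrate reduction +: excludes Neisseria meningitidis, Neisseria gonorrhoeae, Kingella kingae, Cardiobacterium hominis — 5 left.
Motility -: all 5 remaining candidates are consistent.
ornithine decarboxylase -: excludes Pasteurella multocida, Eikenella corrodens — 3 left.
Still consistent: Aggregatibacter actinomycetemcomitans, Haemophilus influenzae, Haemophilus parainfluenzae.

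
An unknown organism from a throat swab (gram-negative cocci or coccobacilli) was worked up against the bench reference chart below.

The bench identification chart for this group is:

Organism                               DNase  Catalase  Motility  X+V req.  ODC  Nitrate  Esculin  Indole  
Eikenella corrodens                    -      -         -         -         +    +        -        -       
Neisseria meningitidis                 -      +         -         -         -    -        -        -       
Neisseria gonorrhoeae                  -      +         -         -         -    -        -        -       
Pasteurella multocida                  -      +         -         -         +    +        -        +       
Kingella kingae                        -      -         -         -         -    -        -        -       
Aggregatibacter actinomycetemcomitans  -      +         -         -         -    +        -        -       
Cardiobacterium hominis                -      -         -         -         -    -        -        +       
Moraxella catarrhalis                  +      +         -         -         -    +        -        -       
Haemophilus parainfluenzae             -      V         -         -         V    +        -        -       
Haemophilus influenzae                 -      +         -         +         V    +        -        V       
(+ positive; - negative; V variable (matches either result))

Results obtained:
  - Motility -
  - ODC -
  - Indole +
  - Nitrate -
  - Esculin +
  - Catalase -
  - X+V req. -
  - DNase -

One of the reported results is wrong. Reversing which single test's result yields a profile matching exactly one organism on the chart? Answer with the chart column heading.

Esculin

As reported, no row in the chart matches all 8 reactions.
Reversing DNase → still no organism matches.
Reversing ODC → still no organism matches.
Reversing X+V req. → still no organism matches.
Reversing Nitrate → still no organism matches.
Reversing Motility → still no organism matches.
Reversing Esculin (to -) → unique match: Cardiobacterium hominis.
Reversing Indole → still no organism matches.
Reversing Catalase → still no organism matches.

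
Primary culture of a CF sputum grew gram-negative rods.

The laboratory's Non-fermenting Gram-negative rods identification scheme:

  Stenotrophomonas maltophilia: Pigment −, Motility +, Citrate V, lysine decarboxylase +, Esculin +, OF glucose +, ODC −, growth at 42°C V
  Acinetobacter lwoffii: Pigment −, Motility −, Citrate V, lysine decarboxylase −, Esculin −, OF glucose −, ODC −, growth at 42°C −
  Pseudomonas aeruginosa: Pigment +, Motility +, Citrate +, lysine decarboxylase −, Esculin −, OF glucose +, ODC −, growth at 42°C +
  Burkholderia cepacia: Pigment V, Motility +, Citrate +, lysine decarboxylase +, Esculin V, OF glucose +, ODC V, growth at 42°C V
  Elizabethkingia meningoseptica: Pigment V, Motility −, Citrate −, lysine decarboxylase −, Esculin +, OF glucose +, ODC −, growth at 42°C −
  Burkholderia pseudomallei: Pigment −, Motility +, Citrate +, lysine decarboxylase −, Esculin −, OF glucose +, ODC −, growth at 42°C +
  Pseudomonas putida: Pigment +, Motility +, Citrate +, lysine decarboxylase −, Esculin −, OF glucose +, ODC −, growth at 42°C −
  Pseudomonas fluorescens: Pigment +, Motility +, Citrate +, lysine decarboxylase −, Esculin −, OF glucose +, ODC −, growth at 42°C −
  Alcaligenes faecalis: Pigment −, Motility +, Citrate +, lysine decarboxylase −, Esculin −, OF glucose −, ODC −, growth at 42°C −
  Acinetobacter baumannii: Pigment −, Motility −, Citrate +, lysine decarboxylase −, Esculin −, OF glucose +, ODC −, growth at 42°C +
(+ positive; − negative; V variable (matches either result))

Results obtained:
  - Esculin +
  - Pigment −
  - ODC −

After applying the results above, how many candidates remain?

Esculin +: excludes 7 organisms — 3 left.
ODC −: all 3 remaining candidates are consistent.
Pigment −: all 3 remaining candidates are consistent.
Still consistent: Burkholderia cepacia, Elizabethkingia meningoseptica, Stenotrophomonas maltophilia.

3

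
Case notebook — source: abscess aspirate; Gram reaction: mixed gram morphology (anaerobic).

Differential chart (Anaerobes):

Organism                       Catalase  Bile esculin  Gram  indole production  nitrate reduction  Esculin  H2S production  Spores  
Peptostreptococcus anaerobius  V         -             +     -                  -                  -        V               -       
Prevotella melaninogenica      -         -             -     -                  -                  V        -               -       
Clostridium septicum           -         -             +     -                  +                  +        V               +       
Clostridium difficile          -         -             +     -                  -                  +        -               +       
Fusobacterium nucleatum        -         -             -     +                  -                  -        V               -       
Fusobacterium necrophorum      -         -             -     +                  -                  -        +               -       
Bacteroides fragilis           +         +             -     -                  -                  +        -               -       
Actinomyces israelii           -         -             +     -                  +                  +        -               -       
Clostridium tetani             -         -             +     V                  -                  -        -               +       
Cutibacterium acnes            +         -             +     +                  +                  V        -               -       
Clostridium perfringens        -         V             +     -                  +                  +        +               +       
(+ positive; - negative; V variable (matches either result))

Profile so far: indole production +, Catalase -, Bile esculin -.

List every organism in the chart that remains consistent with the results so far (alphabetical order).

indole production +: excludes 7 organisms — 4 left.
Catalase -: excludes Cutibacterium acnes — 3 left.
Bile esculin -: all 3 remaining candidates are consistent.

Clostridium tetani, Fusobacterium necrophorum, Fusobacterium nucleatum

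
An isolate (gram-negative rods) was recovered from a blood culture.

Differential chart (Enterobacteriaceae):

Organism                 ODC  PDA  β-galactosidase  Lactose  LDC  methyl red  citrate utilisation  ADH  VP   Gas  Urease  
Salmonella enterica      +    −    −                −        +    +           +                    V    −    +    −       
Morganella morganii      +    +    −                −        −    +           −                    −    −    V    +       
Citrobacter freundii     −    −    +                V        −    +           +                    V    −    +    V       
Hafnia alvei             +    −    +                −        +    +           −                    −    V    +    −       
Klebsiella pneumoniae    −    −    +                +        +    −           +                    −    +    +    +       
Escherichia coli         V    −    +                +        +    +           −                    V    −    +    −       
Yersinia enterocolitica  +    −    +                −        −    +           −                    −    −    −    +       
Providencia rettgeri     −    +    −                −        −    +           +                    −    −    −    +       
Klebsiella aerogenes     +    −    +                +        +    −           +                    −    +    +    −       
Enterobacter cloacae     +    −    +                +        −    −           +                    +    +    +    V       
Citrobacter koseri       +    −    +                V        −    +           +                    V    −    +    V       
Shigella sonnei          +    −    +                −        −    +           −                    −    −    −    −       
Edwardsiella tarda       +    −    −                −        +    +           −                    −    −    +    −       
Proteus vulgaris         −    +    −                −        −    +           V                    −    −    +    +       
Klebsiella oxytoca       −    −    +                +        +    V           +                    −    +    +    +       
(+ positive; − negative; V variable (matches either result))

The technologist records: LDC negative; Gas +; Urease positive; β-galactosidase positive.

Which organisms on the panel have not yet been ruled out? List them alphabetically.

Citrobacter freundii, Citrobacter koseri, Enterobacter cloacae

LDC −: excludes 7 organisms — 8 left.
Gas +: excludes Yersinia enterocolitica, Providencia rettgeri, Shigella sonnei — 5 left.
Urease +: all 5 remaining candidates are consistent.
β-galactosidase +: excludes Morganella morganii, Proteus vulgaris — 3 left.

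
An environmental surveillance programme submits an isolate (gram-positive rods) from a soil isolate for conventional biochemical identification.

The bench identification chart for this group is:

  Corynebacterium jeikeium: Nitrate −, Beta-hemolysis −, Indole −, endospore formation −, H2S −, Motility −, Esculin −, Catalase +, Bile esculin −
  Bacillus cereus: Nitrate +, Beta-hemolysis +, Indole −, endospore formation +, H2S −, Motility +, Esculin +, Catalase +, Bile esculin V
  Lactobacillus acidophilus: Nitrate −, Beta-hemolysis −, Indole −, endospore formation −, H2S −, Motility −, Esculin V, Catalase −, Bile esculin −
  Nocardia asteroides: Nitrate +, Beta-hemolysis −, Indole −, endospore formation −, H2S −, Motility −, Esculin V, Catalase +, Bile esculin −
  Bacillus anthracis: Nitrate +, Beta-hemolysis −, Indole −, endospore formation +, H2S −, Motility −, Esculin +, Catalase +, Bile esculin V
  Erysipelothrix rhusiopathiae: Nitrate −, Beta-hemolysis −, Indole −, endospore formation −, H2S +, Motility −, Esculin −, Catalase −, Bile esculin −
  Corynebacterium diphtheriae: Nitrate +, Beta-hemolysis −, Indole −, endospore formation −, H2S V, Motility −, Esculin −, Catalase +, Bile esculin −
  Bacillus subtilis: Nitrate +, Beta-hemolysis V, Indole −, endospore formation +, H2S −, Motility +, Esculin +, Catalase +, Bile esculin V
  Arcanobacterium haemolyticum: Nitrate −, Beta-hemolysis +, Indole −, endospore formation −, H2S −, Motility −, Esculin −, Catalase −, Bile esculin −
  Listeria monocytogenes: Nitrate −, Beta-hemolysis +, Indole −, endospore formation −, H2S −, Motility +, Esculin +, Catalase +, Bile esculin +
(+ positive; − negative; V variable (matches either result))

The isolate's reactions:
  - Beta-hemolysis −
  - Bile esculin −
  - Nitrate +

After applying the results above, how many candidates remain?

4

Nitrate +: excludes 5 organisms — 5 left.
Bile esculin −: all 5 remaining candidates are consistent.
Beta-hemolysis −: excludes Bacillus cereus — 4 left.
Still consistent: Bacillus anthracis, Bacillus subtilis, Corynebacterium diphtheriae, Nocardia asteroides.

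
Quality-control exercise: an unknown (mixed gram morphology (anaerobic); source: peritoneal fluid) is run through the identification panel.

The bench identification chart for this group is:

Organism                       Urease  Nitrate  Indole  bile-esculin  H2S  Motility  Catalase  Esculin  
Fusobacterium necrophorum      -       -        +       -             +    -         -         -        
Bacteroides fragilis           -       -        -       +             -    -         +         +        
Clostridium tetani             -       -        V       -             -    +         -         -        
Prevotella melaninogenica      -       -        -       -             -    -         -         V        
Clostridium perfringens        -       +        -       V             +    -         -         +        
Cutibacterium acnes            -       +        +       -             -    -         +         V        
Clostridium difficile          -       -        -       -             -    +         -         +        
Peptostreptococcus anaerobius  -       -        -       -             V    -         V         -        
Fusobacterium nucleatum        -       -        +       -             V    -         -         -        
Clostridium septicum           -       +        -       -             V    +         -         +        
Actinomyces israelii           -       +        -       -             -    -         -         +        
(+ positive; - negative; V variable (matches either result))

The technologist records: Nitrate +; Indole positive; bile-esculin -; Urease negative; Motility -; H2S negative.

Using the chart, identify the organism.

Cutibacterium acnes

Urease -: all 11 remaining candidates are consistent.
bile-esculin -: excludes Bacteroides fragilis — 10 left.
Motility -: excludes Clostridium tetani, Clostridium difficile, Clostridium septicum — 7 left.
H2S -: excludes Fusobacterium necrophorum, Clostridium perfringens — 5 left.
Nitrate +: excludes Prevotella melaninogenica, Peptostreptococcus anaerobius, Fusobacterium nucleatum — 2 left.
Indole +: excludes Actinomyces israelii — 1 left.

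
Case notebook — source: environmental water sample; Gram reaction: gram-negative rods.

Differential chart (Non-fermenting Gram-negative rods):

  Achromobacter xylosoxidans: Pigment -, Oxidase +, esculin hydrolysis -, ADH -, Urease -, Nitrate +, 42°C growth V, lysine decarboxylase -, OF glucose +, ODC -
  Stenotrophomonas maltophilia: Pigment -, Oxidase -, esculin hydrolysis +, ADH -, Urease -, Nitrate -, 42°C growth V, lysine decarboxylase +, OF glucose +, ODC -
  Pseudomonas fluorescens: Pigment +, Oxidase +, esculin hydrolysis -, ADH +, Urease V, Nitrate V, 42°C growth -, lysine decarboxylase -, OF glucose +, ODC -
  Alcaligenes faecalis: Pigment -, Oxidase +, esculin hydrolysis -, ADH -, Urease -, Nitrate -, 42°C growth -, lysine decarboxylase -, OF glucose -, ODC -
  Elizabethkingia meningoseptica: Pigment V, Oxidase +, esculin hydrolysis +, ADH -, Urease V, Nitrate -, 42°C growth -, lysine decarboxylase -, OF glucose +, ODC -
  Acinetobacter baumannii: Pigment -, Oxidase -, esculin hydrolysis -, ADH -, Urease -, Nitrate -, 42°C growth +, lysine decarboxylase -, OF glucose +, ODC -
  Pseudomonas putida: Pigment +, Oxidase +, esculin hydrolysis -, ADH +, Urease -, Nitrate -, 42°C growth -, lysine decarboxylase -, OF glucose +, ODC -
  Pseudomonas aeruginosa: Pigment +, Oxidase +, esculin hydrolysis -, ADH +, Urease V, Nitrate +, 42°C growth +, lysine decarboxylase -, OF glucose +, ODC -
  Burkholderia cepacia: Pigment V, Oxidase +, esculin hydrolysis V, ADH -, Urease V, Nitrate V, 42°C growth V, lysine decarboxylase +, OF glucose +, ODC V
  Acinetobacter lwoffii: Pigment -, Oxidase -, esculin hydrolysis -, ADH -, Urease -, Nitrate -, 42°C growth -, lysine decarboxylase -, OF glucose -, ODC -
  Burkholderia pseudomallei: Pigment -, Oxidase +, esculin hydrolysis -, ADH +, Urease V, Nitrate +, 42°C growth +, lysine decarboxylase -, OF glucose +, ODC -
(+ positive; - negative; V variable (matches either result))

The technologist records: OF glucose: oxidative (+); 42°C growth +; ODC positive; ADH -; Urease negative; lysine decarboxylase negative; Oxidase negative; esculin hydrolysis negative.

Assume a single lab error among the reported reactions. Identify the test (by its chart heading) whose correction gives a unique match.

As reported, no row in the chart matches all 8 reactions.
Reversing ODC (to -) → unique match: Acinetobacter baumannii.
Reversing esculin hydrolysis → still no organism matches.
Reversing ADH → still no organism matches.
Reversing Urease → still no organism matches.
Reversing Oxidase → still no organism matches.
Reversing 42°C growth → still no organism matches.
Reversing OF glucose → still no organism matches.
Reversing lysine decarboxylase → still no organism matches.

ODC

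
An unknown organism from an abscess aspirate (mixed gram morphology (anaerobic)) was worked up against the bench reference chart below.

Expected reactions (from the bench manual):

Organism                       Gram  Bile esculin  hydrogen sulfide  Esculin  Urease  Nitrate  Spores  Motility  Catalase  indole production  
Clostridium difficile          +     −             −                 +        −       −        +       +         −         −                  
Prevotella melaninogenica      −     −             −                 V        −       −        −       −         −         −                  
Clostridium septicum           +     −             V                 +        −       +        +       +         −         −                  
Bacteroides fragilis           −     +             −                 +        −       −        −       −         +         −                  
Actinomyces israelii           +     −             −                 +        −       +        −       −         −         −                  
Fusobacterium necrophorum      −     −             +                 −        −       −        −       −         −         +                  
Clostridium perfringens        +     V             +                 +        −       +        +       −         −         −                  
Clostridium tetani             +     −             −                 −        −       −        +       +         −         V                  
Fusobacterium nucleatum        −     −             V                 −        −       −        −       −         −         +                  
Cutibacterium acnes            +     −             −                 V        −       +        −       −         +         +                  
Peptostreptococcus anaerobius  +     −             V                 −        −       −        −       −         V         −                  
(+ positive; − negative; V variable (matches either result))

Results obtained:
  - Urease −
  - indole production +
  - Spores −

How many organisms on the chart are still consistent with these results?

3

Urease −: all 11 remaining candidates are consistent.
Spores −: excludes Clostridium difficile, Clostridium septicum, Clostridium perfringens, Clostridium tetani — 7 left.
indole production +: excludes Prevotella melaninogenica, Bacteroides fragilis, Actinomyces israelii, Peptostreptococcus anaerobius — 3 left.
Still consistent: Cutibacterium acnes, Fusobacterium necrophorum, Fusobacterium nucleatum.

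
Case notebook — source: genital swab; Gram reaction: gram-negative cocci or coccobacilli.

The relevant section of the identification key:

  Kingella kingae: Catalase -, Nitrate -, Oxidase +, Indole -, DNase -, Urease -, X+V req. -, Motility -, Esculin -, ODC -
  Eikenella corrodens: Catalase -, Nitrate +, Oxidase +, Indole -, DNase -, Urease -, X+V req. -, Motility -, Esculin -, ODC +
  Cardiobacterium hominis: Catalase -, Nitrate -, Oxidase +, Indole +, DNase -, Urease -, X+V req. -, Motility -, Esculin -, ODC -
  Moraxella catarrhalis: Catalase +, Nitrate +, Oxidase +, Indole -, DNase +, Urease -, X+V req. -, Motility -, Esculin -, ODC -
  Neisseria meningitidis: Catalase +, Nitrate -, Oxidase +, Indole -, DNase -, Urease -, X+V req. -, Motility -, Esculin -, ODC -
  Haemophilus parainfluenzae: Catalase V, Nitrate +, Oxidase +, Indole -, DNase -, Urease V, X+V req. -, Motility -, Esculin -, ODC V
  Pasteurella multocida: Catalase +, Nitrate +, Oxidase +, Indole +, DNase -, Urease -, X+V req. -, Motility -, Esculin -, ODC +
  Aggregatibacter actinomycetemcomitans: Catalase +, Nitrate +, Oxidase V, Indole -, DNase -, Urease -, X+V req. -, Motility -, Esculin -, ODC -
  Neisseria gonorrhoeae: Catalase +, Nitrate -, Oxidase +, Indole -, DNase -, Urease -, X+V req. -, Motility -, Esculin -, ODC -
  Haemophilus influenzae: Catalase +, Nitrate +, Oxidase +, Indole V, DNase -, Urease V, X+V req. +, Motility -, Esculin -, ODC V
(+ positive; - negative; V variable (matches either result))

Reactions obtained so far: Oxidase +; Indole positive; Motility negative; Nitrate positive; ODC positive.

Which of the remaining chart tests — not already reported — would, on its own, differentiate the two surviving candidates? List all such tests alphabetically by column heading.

X+V req.

Nitrate +: excludes Kingella kingae, Cardiobacterium hominis, Neisseria meningitidis, Neisseria gonorrhoeae — 6 left.
Motility -: all 6 remaining candidates are consistent.
ODC +: excludes Moraxella catarrhalis, Aggregatibacter actinomycetemcomitans — 4 left.
Oxidase +: all 4 remaining candidates are consistent.
Indole +: excludes Eikenella corrodens, Haemophilus parainfluenzae — 2 left.
Two candidates remain: Haemophilus influenzae and Pasteurella multocida.
  Catalase: + vs + — same for both, does not separate.
  DNase: - vs - — same for both, does not separate.
  Urease: V vs - — variable for at least one, does not separate.
  X+V req.: Haemophilus influenzae +, Pasteurella multocida - — discriminates.
  Esculin: - vs - — same for both, does not separate.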